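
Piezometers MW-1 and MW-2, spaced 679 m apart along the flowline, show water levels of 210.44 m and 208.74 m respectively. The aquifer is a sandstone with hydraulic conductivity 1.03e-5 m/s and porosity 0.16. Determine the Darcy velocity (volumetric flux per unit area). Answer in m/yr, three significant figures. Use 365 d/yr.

Hydraulic gradient i = (210.44 − 208.74) / 679 = 1.70 / 679 = 0.002504
K = 1.03e-5 m/s × 86400 s/d = 0.8899 m/d
q = Ki = 0.8899 × 0.002504 = 0.002228 m/d
   = 0.002228 × 365 = 0.813 m/yr

0.813 m/yr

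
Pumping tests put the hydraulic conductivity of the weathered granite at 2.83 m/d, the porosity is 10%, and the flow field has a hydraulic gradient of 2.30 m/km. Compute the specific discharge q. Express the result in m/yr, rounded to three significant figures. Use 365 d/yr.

Specific discharge q = 2.83 × 0.0023 = 0.006509 m/d
   = 0.006509 × 365 = 2.38 m/yr

2.38 m/yr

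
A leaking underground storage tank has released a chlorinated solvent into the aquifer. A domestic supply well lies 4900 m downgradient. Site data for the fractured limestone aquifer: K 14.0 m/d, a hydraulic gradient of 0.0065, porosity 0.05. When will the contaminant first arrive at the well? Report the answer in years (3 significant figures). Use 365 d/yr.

7.38 years

Darcy flux q = K·i = 14.0 × 0.0065 = 0.09100 m/d
Seepage velocity v = q / n = 0.09100 / 0.05 = 1.820 m/d
t = L / v = 4900 / 1.820 = 2692 d
   = 2692 / 365 = 7.38 yr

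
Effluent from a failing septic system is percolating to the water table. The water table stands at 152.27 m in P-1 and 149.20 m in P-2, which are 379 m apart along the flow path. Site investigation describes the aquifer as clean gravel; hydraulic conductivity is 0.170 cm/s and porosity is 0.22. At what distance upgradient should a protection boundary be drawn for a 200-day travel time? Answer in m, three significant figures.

Hydraulic gradient i = (152.27 − 149.20) / 379 = 3.07 / 379 = 0.008100
K = 0.170 cm/s × 864 = 146.9 m/d
q = Ki = 146.9 × 0.008100 = 1.190 m/d
v = Ki/n = 146.9·0.008100/0.22 = 5.408 m/d
L = v × T = 5.408 × 200 = 1082 m

1080 m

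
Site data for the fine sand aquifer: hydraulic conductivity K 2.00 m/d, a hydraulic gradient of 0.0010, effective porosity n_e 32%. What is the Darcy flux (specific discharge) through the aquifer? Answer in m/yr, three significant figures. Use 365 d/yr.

Darcy flux q = K·i = 2.00 × 0.0010 = 0.002000 m/d
   = 0.002000 × 365 = 0.730 m/yr

0.730 m/yr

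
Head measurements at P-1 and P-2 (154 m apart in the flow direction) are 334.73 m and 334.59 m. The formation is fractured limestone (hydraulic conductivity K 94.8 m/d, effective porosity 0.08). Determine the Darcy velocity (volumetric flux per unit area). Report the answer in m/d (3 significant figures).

Hydraulic gradient i = (334.73 − 334.59) / 154 = 0.14 / 154 = 9.091e-4
Specific discharge q = 94.8 × 9.091e-4 = 0.08618 m/d

0.0862 m/d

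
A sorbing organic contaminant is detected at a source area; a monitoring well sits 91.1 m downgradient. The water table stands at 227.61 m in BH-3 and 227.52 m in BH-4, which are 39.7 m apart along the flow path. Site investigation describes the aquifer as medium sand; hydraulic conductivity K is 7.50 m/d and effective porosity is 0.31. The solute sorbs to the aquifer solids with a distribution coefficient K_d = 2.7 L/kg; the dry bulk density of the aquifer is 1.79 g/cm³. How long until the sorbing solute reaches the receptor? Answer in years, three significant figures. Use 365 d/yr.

75.5 years

Hydraulic gradient i = (227.61 − 227.52) / 39.7 = 0.09 / 39.7 = 0.002267
Darcy flux q = K·i = 7.50 × 0.002267 = 0.01700 m/d
Average linear velocity = 0.01700 / 0.31 = 0.05485 m/d
Retardation R = 1 + ρ_b·K_d/n = 1 + 1.79×2.7/0.31 = 16.59
Contaminant velocity v_c = v/R = 0.05485/16.59 = 0.003306 m/d
t = L/v_c = 91.1/0.003306 = 27560 d
   = 27560/365 = 75.5 yr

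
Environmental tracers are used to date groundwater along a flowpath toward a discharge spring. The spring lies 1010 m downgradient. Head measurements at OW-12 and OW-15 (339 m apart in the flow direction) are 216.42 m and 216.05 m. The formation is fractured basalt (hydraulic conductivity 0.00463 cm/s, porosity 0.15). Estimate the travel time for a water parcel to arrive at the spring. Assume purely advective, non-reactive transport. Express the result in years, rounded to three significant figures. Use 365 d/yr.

95.1 years

Hydraulic gradient i = (216.42 − 216.05) / 339 = 0.37 / 339 = 0.001091
K = 0.00463 cm/s × 864 = 4.000 m/d
q = Ki = 4.000 × 0.001091 = 0.004366 m/d
Seepage velocity v = q / n = 0.004366 / 0.15 = 0.02911 m/d
t = L / v = 1010 / 0.02911 = 34700 d
   = 34700 / 365 = 95.1 yr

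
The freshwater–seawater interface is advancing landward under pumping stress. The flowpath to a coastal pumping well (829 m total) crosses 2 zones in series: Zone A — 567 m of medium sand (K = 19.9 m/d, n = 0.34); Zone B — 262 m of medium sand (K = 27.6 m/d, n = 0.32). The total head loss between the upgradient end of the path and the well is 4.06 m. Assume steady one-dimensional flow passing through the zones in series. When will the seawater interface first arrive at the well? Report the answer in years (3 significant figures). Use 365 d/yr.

Continuity: the same q passes through each zone, so ΔH = q·Σ(L_j/K_j) — the zones act as resistances in series.
Σ(L/K) = 567/19.9 + 262/27.6 = 28.49 + 9.493 = 37.99 d
q = ΔH / Σ(L/K) = 4.06 / 37.99 = 0.1069 m/d (same in every zone)
Zone A: v = q/n = 0.1069/0.34 = 0.3144 m/d → t_A = 567/0.3144 = 1804 d
Zone B: v = q/n = 0.1069/0.32 = 0.3340 m/d → t_B = 262/0.3340 = 784.4 d
Total t = 1804 + 784.4 = 2588 d
   = 2588 / 365 = 7.09 yr

7.09 years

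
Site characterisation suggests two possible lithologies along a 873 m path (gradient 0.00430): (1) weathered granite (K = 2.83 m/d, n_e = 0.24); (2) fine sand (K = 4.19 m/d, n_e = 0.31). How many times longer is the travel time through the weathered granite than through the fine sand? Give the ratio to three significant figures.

1.15

Unit 1 (weathered granite): v = 2.83×0.0043/0.24 = 0.05070 m/d, t = 873/0.05070 = 17220 d
Unit 2 (fine sand): v = 4.19×0.0043/0.31 = 0.05812 m/d, t = 873/0.05812 = 15020 d
t(weathered granite) / t(fine sand) = 17220/15020 = 1.15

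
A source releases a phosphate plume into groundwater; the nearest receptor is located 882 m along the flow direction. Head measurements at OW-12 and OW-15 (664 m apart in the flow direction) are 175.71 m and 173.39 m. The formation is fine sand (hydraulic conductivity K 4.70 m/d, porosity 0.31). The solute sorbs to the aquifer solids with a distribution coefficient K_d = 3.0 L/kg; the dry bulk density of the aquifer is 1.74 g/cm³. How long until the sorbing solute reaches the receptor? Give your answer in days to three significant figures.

297000 days

Hydraulic gradient i = (175.71 − 173.39) / 664 = 2.32 / 664 = 0.003494
q = Ki = 4.70 × 0.003494 = 0.01642 m/d
Average linear velocity = 0.01642 / 0.31 = 0.05297 m/d
Retardation R = 1 + ρ_b·K_d/n = 1 + 1.74×3.0/0.31 = 17.84
Contaminant velocity v_c = v/R = 0.05297/17.84 = 0.002970 m/d
t = L/v_c = 882/0.002970 = 297000 d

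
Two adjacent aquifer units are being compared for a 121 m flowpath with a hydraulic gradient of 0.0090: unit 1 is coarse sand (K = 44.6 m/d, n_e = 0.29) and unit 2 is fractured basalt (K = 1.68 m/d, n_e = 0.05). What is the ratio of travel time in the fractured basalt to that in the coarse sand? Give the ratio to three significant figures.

Unit 1 (coarse sand): v = 44.6×0.0090/0.29 = 1.384 m/d, t = 121/1.384 = 87.42 d
Unit 2 (fractured basalt): v = 1.68×0.0090/0.05 = 0.3024 m/d, t = 121/0.3024 = 400.1 d
t(fractured basalt) / t(coarse sand) = 400.1/87.42 = 4.58

4.58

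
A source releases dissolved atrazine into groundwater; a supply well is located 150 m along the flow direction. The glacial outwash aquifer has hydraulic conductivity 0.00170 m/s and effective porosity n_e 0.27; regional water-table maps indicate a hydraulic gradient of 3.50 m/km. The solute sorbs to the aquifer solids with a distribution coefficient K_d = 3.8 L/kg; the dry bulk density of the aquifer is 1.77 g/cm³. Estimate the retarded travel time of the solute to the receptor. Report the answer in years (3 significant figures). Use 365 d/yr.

5.59 years

K = 0.00170 m/s × 86400 s/d = 146.9 m/d
Specific discharge q = 146.9 × 0.0035 = 0.5141 m/d
Seepage velocity v = q / n = 0.5141 / 0.27 = 1.904 m/d
Retardation R = 1 + ρ_b·K_d/n = 1 + 1.77×3.8/0.27 = 25.91
Contaminant velocity v_c = v/R = 1.904/25.91 = 0.07348 m/d
t = L/v_c = 150/0.07348 = 2041 d
   = 2041/365 = 5.59 yr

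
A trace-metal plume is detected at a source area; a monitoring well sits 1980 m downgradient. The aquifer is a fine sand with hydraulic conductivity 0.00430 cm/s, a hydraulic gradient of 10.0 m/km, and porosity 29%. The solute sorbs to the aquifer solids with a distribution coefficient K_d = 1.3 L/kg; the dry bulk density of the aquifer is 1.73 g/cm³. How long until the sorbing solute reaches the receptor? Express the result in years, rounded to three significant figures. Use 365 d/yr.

371 years

K = 0.00430 cm/s × 864 = 3.715 m/d
Darcy flux q = K·i = 3.715 × 0.010 = 0.03715 m/d
Average linear velocity = 0.03715 / 0.29 = 0.1281 m/d
Retardation R = 1 + ρ_b·K_d/n = 1 + 1.73×1.3/0.29 = 8.755
Contaminant velocity v_c = v/R = 0.1281/8.755 = 0.01463 m/d
t = L/v_c = 1980/0.01463 = 135300 d
   = 135300/365 = 371 yr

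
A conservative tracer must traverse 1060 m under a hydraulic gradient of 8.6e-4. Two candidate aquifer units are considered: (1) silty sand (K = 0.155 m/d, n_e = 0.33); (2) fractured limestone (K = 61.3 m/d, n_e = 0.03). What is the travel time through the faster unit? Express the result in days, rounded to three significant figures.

Unit 1 (silty sand): v = 0.155×8.6e-4/0.33 = 4.039e-4 m/d, t = 1060/4.039e-4 = 2.624e6 d
Unit 2 (fractured limestone): v = 61.3×8.6e-4/0.03 = 1.757 m/d, t = 1060/1.757 = 603.2 d
Faster unit: t = 603 d

603 days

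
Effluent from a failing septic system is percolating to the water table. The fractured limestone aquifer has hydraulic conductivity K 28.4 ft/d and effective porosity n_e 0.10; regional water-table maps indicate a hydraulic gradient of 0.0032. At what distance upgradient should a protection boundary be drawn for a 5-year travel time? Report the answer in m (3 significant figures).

506 m

K = 28.4 ft/d × 0.3048 = 8.656 m/d
Specific discharge q = 8.656 × 0.0032 = 0.02770 m/d
Seepage velocity v = q / n = 0.02770 / 0.10 = 0.2770 m/d
T = 5 yr × 365 = 1825 d
L = v × T = 0.2770 × 1825 = 505.5 m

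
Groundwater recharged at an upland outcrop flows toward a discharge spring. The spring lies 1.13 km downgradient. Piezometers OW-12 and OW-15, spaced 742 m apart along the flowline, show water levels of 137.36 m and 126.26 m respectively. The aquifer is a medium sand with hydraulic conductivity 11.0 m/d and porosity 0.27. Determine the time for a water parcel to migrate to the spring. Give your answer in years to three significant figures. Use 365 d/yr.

Hydraulic gradient i = (137.36 − 126.26) / 742 = 11.10 / 742 = 0.01496
Darcy flux q = K·i = 11.0 × 0.01496 = 0.1646 m/d
v = Ki/n = 11.0·0.01496/0.27 = 0.6095 m/d
L = 1.13 km = 1130 m
t = L / v = 1130 / 0.6095 = 1854 d
   = 1854 / 365 = 5.08 yr

5.08 years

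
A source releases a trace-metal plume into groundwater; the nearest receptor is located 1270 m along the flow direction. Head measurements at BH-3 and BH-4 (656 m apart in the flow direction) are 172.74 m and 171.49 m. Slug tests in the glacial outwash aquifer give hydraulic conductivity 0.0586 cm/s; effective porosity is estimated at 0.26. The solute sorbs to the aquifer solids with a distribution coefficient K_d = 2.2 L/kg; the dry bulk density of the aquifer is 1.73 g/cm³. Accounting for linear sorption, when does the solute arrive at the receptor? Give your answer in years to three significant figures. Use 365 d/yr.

147 years

Hydraulic gradient i = (172.74 − 171.49) / 656 = 1.25 / 656 = 0.001905
K = 0.0586 cm/s × 864 = 50.63 m/d
q = Ki = 50.63 × 0.001905 = 0.09648 m/d
v_s = q/n_e = 0.09648/0.26 = 0.3711 m/d
Retardation R = 1 + ρ_b·K_d/n = 1 + 1.73×2.2/0.26 = 15.64
Contaminant velocity v_c = v/R = 0.3711/15.64 = 0.02373 m/d
t = L/v_c = 1270/0.02373 = 53520 d
   = 53520/365 = 147 yr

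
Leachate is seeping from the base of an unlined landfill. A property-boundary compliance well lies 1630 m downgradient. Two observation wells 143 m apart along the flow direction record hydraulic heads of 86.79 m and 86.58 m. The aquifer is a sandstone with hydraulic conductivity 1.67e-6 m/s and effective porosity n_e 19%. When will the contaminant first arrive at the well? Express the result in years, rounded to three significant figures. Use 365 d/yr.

4000 years

Hydraulic gradient i = (86.79 − 86.58) / 143 = 0.21 / 143 = 0.001469
K = 1.67e-6 m/s × 86400 s/d = 0.1443 m/d
Darcy flux q = K·i = 0.1443 × 0.001469 = 2.119e-4 m/d
v_s = q/n_e = 2.119e-4/0.19 = 0.001115 m/d
t = L / v = 1630 / 0.001115 = 1.462e6 d
   = 1.462e6 / 365 = 4000 yr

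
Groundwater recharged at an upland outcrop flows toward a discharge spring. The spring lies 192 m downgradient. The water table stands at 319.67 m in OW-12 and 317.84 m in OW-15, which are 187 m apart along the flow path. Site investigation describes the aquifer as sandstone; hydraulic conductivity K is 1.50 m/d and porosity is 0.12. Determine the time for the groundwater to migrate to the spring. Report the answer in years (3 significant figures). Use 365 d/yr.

4.30 years

Hydraulic gradient i = (319.67 − 317.84) / 187 = 1.83 / 187 = 0.009786
Darcy flux q = K·i = 1.50 × 0.009786 = 0.01468 m/d
v_s = q/n_e = 0.01468/0.12 = 0.1223 m/d
t = L / v = 192 / 0.1223 = 1570 d
   = 1570 / 365 = 4.30 yr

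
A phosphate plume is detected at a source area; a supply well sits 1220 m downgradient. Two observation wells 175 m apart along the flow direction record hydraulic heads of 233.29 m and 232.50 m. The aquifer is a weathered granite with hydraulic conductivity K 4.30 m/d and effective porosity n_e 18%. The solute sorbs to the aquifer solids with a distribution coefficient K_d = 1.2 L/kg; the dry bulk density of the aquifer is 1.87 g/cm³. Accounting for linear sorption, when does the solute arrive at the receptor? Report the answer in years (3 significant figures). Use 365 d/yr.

417 years

Hydraulic gradient i = (233.29 − 232.50) / 175 = 0.79 / 175 = 0.004514
Specific discharge q = 4.30 × 0.004514 = 0.01941 m/d
v = Ki/n = 4.30·0.004514/0.18 = 0.1078 m/d
Retardation R = 1 + ρ_b·K_d/n = 1 + 1.87×1.2/0.18 = 13.47
Contaminant velocity v_c = v/R = 0.1078/13.47 = 0.008008 m/d
t = L/v_c = 1220/0.008008 = 152300 d
   = 152300/365 = 417 yr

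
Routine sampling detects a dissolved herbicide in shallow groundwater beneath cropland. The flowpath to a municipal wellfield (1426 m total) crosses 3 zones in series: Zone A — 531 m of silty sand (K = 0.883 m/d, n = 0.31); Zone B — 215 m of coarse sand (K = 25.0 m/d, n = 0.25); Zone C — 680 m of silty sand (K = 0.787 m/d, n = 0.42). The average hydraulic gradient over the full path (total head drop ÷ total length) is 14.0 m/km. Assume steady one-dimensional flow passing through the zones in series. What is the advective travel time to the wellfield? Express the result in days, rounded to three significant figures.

Continuity: the same q passes through each zone, so ΔH = q·Σ(L_j/K_j) — the zones act as resistances in series.
Σ(L/K) = 531/0.883 + 215/25.0 + 680/0.787 = 601.4 + 8.600 + 864.0 = 1474 d
K_eq = L_total / Σ(L/K) = 1426 / 1474 = 0.9674 m/d
q = K_eq · i = 0.9674 × 0.014 = 0.01354 m/d (same in every zone)
Zone A: v = q/n = 0.01354/0.31 = 0.04369 m/d → t_A = 531/0.04369 = 12150 d
Zone B: v = q/n = 0.01354/0.25 = 0.05418 m/d → t_B = 215/0.05418 = 3969 d
Zone C: v = q/n = 0.01354/0.42 = 0.03225 m/d → t_C = 680/0.03225 = 21090 d
Total t = 12150 + 3969 + 21090 = 37210 d

37200 days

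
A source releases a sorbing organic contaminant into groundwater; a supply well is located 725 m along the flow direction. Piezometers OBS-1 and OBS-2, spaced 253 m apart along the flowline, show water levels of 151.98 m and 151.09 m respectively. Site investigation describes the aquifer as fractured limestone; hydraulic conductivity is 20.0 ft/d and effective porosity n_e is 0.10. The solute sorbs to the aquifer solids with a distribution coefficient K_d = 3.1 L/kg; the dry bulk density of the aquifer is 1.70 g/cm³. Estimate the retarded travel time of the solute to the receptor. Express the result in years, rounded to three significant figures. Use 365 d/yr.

Hydraulic gradient i = (151.98 − 151.09) / 253 = 0.89 / 253 = 0.003518
K = 20.0 ft/d × 0.3048 = 6.096 m/d
Darcy flux q = K·i = 6.096 × 0.003518 = 0.02144 m/d
Average linear velocity = 0.02144 / 0.10 = 0.2144 m/d
Retardation R = 1 + ρ_b·K_d/n = 1 + 1.70×3.1/0.10 = 53.70
Contaminant velocity v_c = v/R = 0.2144/53.70 = 0.003993 m/d
t = L/v_c = 725/0.003993 = 181600 d
   = 181600/365 = 497 yr

497 years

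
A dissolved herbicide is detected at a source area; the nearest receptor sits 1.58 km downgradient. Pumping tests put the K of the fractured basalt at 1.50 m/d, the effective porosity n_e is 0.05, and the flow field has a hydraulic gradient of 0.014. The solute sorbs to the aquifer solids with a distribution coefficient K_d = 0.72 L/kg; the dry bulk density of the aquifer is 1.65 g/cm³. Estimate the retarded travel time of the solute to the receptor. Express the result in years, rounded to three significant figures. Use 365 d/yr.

255 years

Specific discharge q = 1.50 × 0.014 = 0.02100 m/d
Seepage velocity v = q / n = 0.02100 / 0.05 = 0.4200 m/d
Retardation R = 1 + ρ_b·K_d/n = 1 + 1.65×0.72/0.05 = 24.76
Contaminant velocity v_c = v/R = 0.4200/24.76 = 0.01696 m/d
L = 1.58 km = 1580 m
t = L/v_c = 1580/0.01696 = 93140 d
   = 93140/365 = 255 yr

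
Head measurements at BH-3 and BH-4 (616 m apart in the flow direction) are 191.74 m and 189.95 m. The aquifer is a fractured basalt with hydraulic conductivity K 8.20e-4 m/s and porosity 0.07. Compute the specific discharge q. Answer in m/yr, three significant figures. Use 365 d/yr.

Hydraulic gradient i = (191.74 − 189.95) / 616 = 1.79 / 616 = 0.002906
K = 8.20e-4 m/s × 86400 s/d = 70.85 m/d
Specific discharge q = 70.85 × 0.002906 = 0.2059 m/d
   = 0.2059 × 365 = 75.1 m/yr

75.1 m/yr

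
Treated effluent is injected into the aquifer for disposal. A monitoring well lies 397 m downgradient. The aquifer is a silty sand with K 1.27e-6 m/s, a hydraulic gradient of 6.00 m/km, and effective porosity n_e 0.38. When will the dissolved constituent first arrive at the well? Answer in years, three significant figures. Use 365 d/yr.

628 years

K = 1.27e-6 m/s × 86400 s/d = 0.1097 m/d
Darcy flux q = K·i = 0.1097 × 0.0060 = 6.584e-4 m/d
v_s = q/n_e = 6.584e-4/0.38 = 0.001733 m/d
t = L / v = 397 / 0.001733 = 229100 d
   = 229100 / 365 = 628 yr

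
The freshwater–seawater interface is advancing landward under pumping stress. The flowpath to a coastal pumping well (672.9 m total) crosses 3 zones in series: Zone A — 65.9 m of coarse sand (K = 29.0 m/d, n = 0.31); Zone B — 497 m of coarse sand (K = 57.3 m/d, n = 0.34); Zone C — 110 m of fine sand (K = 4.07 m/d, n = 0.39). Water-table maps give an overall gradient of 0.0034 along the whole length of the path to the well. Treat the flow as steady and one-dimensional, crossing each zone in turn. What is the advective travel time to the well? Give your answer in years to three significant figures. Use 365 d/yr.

Continuity: the same q passes through each zone, so ΔH = q·Σ(L_j/K_j) — the zones act as resistances in series.
Σ(L/K) = 65.9/29.0 + 497/57.3 + 110/4.07 = 2.272 + 8.674 + 27.03 = 37.97 d
K_eq = L_total / Σ(L/K) = 672.9 / 37.97 = 17.72 m/d
q = K_eq · i = 17.72 × 0.0034 = 0.06025 m/d (same in every zone)
Zone A: v = q/n = 0.06025/0.31 = 0.1944 m/d → t_A = 65.9/0.1944 = 339.1 d
Zone B: v = q/n = 0.06025/0.34 = 0.1772 m/d → t_B = 497/0.1772 = 2805 d
Zone C: v = q/n = 0.06025/0.39 = 0.1545 m/d → t_C = 110/0.1545 = 712.0 d
Total t = 339.1 + 2805 + 712.0 = 3856 d
   = 3856 / 365 = 10.6 yr

10.6 years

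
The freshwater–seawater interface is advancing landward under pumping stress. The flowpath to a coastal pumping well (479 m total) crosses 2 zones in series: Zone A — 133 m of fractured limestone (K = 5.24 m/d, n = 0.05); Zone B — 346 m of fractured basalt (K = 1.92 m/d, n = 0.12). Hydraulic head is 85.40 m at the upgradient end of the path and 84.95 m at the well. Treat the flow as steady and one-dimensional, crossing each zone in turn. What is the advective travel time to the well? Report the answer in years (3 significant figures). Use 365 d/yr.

Total head drop ΔH = 85.40 − 84.95 = 0.45 m
Continuity: the same q passes through each zone, so ΔH = q·Σ(L_j/K_j) — the zones act as resistances in series.
Σ(L/K) = 133/5.24 + 346/1.92 = 25.38 + 180.2 = 205.6 d
q = ΔH / Σ(L/K) = 0.45 / 205.6 = 0.002189 m/d (same in every zone)
Zone A: v = q/n = 0.002189/0.05 = 0.04378 m/d → t_A = 133/0.04378 = 3038 d
Zone B: v = q/n = 0.002189/0.12 = 0.01824 m/d → t_B = 346/0.01824 = 18970 d
Total t = 3038 + 18970 = 22010 d
   = 22010 / 365 = 60.3 yr

60.3 years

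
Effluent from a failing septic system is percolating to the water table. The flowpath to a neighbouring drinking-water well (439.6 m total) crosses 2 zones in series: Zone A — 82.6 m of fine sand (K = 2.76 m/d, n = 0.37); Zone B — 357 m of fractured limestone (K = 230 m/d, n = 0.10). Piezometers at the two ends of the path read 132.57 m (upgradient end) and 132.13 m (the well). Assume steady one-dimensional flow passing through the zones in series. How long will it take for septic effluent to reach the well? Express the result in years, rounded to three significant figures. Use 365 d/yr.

13.0 years

Total head drop ΔH = 132.57 − 132.13 = 0.44 m
Steady 1-D flow in series ⇒ the Darcy flux q is identical in every zone and the zone head losses add (resistances L/K in series).
Σ(L/K) = 82.6/2.76 + 357/230 = 29.93 + 1.552 = 31.48 d
q = ΔH / Σ(L/K) = 0.44 / 31.48 = 0.01398 m/d (same in every zone)
Zone A: v = q/n = 0.01398/0.37 = 0.03778 m/d → t_A = 82.6/0.03778 = 2187 d
Zone B: v = q/n = 0.01398/0.10 = 0.1398 m/d → t_B = 357/0.1398 = 2554 d
Total t = 2187 + 2554 = 4741 d
   = 4741 / 365 = 13.0 yr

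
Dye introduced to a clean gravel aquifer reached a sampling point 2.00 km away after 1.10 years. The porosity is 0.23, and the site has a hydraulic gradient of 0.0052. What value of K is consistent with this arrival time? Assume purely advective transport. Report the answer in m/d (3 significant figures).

t = 1.10 years = 401.5 d
L = 2.00 km = 2000 m
v = L / t = 2000 / 401.5 = 4.981 m/d
K = v · n / i = 4.981 × 0.23 / 0.0052 = 220 m/d

220 m/d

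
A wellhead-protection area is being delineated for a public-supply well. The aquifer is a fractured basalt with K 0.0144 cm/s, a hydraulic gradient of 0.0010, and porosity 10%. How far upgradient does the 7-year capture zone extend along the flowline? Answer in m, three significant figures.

K = 0.0144 cm/s × 864 = 12.44 m/d
Specific discharge q = 12.44 × 0.0010 = 0.01244 m/d
v = Ki/n = 12.44·0.0010/0.10 = 0.1244 m/d
T = 7 yr × 365 = 2555 d
L = v × T = 0.1244 × 2555 = 317.9 m

318 m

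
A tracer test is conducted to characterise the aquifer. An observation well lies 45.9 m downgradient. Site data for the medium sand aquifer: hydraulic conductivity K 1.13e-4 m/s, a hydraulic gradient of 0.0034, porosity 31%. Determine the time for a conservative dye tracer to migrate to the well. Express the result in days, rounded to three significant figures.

429 days

K = 1.13e-4 m/s × 86400 s/d = 9.763 m/d
q = Ki = 9.763 × 0.0034 = 0.03319 m/d
v = Ki/n = 9.763·0.0034/0.31 = 0.1071 m/d
t = L / v = 45.9 / 0.1071 = 428.7 d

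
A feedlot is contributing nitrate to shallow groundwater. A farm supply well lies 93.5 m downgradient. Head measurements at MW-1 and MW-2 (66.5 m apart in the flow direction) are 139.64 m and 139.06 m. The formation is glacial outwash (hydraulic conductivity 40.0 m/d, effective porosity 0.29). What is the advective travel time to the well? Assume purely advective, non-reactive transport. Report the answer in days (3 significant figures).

Hydraulic gradient i = (139.64 − 139.06) / 66.5 = 0.58 / 66.5 = 0.008722
q = Ki = 40.0 × 0.008722 = 0.3489 m/d
v_s = q/n_e = 0.3489/0.29 = 1.203 m/d
t = L / v = 93.5 / 1.203 = 77.72 d

77.7 days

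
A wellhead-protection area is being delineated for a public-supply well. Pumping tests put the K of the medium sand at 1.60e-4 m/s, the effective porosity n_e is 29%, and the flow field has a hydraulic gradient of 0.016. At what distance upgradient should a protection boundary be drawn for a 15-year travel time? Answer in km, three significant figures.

4.18 km

K = 1.60e-4 m/s × 86400 s/d = 13.82 m/d
Specific discharge q = 13.82 × 0.016 = 0.2212 m/d
Seepage velocity v = q / n = 0.2212 / 0.29 = 0.7627 m/d
T = 15 yr × 365 = 5475 d
L = v × T = 0.7627 × 5475 = 4176 m
   = 4.18 km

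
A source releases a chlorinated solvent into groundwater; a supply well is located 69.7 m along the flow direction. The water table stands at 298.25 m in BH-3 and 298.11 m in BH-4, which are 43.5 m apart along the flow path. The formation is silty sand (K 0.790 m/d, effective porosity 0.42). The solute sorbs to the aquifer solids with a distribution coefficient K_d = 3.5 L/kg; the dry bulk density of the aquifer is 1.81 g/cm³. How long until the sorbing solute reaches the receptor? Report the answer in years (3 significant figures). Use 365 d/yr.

507 years

Hydraulic gradient i = (298.25 − 298.11) / 43.5 = 0.14 / 43.5 = 0.003218
q = Ki = 0.790 × 0.003218 = 0.002543 m/d
Average linear velocity = 0.002543 / 0.42 = 0.006054 m/d
Retardation R = 1 + ρ_b·K_d/n = 1 + 1.81×3.5/0.42 = 16.08
Contaminant velocity v_c = v/R = 0.006054/16.08 = 3.764e-4 m/d
t = L/v_c = 69.7/3.764e-4 = 185200 d
   = 185200/365 = 507 yr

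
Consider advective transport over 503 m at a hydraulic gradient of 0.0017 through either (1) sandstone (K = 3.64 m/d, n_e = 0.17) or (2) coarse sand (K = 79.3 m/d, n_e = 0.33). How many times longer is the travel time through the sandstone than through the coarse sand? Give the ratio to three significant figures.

Unit 1 (sandstone): v = 3.64×0.0017/0.17 = 0.03640 m/d, t = 503/0.03640 = 13820 d
Unit 2 (coarse sand): v = 79.3×0.0017/0.33 = 0.4085 m/d, t = 503/0.4085 = 1231 d
t(sandstone) / t(coarse sand) = 13820/1231 = 11.2

11.2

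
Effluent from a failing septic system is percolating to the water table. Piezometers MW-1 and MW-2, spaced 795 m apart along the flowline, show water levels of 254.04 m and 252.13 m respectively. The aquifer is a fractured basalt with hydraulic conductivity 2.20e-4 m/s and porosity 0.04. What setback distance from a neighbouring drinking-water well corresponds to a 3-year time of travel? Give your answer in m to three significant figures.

Hydraulic gradient i = (254.04 − 252.13) / 795 = 1.91 / 795 = 0.002403
K = 2.20e-4 m/s × 86400 s/d = 19.01 m/d
q = Ki = 19.01 × 0.002403 = 0.04567 m/d
v_s = q/n_e = 0.04567/0.04 = 1.142 m/d
T = 3 yr × 365 = 1095 d
L = v × T = 1.142 × 1095 = 1250 m

1250 m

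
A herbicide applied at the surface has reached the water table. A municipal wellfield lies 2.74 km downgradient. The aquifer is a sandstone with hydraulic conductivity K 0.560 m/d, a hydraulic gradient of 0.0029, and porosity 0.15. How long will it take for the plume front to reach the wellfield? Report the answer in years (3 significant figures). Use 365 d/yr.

Darcy flux q = K·i = 0.560 × 0.0029 = 0.001624 m/d
v_s = q/n_e = 0.001624/0.15 = 0.01083 m/d
L = 2.74 km = 2740 m
t = L / v = 2740 / 0.01083 = 253100 d
   = 253100 / 365 = 693 yr

693 years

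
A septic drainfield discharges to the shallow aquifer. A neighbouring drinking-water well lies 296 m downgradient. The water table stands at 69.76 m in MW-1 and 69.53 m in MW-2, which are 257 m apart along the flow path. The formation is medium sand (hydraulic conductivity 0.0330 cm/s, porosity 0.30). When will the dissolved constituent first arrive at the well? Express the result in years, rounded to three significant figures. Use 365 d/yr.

9.53 years

Hydraulic gradient i = (69.76 − 69.53) / 257 = 0.23 / 257 = 8.949e-4
K = 0.0330 cm/s × 864 = 28.51 m/d
q = Ki = 28.51 × 8.949e-4 = 0.02552 m/d
Average linear velocity = 0.02552 / 0.30 = 0.08506 m/d
t = L / v = 296 / 0.08506 = 3480 d
   = 3480 / 365 = 9.53 yr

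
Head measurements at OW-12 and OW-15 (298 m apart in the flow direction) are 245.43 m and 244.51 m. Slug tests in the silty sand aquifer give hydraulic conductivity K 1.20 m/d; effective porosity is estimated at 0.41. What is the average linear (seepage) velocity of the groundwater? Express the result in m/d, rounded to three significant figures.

0.00904 m/d

Hydraulic gradient i = (245.43 − 244.51) / 298 = 0.92 / 298 = 0.003087
Darcy flux q = K·i = 1.20 × 0.003087 = 0.003705 m/d
Seepage velocity v = q / n = 0.003705 / 0.41 = 0.009036 m/d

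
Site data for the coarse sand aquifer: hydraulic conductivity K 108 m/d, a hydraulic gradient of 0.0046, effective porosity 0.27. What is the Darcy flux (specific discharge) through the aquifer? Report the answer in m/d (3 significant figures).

0.497 m/d

Specific discharge q = 108 × 0.0046 = 0.4968 m/d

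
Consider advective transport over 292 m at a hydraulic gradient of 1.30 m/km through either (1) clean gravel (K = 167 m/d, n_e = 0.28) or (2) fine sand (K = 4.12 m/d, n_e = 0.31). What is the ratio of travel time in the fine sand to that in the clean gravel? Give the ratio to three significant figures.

44.9

Unit 1 (clean gravel): v = 167×0.0013/0.28 = 0.7754 m/d, t = 292/0.7754 = 376.6 d
Unit 2 (fine sand): v = 4.12×0.0013/0.31 = 0.01728 m/d, t = 292/0.01728 = 16900 d
t(fine sand) / t(clean gravel) = 16900/376.6 = 44.9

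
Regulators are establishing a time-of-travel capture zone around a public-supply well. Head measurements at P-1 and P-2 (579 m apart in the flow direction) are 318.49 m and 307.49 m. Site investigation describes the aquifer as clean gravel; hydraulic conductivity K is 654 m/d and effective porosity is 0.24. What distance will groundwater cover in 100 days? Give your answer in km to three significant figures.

5.18 km

Hydraulic gradient i = (318.49 − 307.49) / 579 = 11.00 / 579 = 0.01900
Darcy flux q = K·i = 654 × 0.01900 = 12.42 m/d
v = Ki/n = 654·0.01900/0.24 = 51.77 m/d
L = v × T = 51.77 × 100 = 5177 m
   = 5.18 km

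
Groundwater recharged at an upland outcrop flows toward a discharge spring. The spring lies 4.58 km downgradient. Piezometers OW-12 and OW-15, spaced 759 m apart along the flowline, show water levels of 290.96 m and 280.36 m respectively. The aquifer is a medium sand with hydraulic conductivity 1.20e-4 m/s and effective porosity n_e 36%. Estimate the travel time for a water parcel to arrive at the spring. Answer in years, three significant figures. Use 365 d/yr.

31.2 years

Hydraulic gradient i = (290.96 − 280.36) / 759 = 10.60 / 759 = 0.01397
K = 1.20e-4 m/s × 86400 s/d = 10.37 m/d
Specific discharge q = 10.37 × 0.01397 = 0.1448 m/d
Average linear velocity = 0.1448 / 0.36 = 0.4022 m/d
L = 4.58 km = 4580 m
t = L / v = 4580 / 0.4022 = 11390 d
   = 11390 / 365 = 31.2 yr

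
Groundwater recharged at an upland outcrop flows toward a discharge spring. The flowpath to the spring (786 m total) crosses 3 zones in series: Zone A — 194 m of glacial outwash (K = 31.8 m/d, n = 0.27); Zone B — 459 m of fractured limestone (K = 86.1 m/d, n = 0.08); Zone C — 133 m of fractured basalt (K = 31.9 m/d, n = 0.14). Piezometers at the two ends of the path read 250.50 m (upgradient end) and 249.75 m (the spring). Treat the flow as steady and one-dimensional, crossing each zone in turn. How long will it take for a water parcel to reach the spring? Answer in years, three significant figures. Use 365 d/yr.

6.14 years

Total head drop ΔH = 250.50 − 249.75 = 0.75 m
Steady 1-D flow in series ⇒ the Darcy flux q is identical in every zone and the zone head losses add (resistances L/K in series).
Σ(L/K) = 194/31.8 + 459/86.1 + 133/31.9 = 6.101 + 5.331 + 4.169 = 15.60 d
q = ΔH / Σ(L/K) = 0.75 / 15.60 = 0.04807 m/d (same in every zone)
Zone A: v = q/n = 0.04807/0.27 = 0.1781 m/d → t_A = 194/0.1781 = 1090 d
Zone B: v = q/n = 0.04807/0.08 = 0.6009 m/d → t_B = 459/0.6009 = 763.8 d
Zone C: v = q/n = 0.04807/0.14 = 0.3434 m/d → t_C = 133/0.3434 = 387.3 d
Total t = 1090 + 763.8 + 387.3 = 2241 d
   = 2241 / 365 = 6.14 yr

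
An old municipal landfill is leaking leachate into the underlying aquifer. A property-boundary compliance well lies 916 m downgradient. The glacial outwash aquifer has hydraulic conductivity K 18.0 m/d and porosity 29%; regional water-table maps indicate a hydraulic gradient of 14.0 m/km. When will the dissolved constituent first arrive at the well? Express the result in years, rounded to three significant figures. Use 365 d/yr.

Darcy flux q = K·i = 18.0 × 0.014 = 0.2520 m/d
v_s = q/n_e = 0.2520/0.29 = 0.8690 m/d
t = L / v = 916 / 0.8690 = 1054 d
   = 1054 / 365 = 2.89 yr

2.89 years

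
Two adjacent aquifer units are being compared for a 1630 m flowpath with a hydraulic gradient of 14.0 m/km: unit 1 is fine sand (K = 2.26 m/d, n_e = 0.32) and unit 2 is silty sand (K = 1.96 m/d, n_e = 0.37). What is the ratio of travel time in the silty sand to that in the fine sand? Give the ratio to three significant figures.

1.33

Unit 1 (fine sand): v = 2.26×0.014/0.32 = 0.09887 m/d, t = 1630/0.09887 = 16490 d
Unit 2 (silty sand): v = 1.96×0.014/0.37 = 0.07416 m/d, t = 1630/0.07416 = 21980 d
t(silty sand) / t(fine sand) = 21980/16490 = 1.33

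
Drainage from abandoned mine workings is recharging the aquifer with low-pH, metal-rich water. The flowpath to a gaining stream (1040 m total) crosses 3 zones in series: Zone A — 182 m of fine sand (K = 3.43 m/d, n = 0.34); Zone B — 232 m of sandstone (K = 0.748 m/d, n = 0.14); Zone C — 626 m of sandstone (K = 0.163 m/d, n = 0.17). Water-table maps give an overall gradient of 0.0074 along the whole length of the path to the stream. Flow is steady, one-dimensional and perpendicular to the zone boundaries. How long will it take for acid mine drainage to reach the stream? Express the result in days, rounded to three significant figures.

110000 days

For zones in series the flux q is common to all zones; the equivalent conductivity is the harmonic (thickness-weighted) mean, K_eq = L_total / Σ(L_j/K_j).
Σ(L/K) = 182/3.43 + 232/0.748 + 626/0.163 = 53.06 + 310.2 + 3840 = 4204 d
K_eq = L_total / Σ(L/K) = 1040 / 4204 = 0.2474 m/d
q = K_eq · i = 0.2474 × 0.0074 = 0.001831 m/d (same in every zone)
Zone A: v = q/n = 0.001831/0.34 = 0.005385 m/d → t_A = 182/0.005385 = 33800 d
Zone B: v = q/n = 0.001831/0.14 = 0.01308 m/d → t_B = 232/0.01308 = 17740 d
Zone C: v = q/n = 0.001831/0.17 = 0.01077 m/d → t_C = 626/0.01077 = 58130 d
Total t = 33800 + 17740 + 58130 = 109700 d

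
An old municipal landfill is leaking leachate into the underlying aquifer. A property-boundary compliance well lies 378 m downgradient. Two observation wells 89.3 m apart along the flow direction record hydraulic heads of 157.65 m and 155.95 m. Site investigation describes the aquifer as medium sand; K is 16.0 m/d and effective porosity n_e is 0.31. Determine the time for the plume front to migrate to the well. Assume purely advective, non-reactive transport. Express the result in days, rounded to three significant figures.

385 days

Hydraulic gradient i = (157.65 − 155.95) / 89.3 = 1.70 / 89.3 = 0.01904
Darcy flux q = K·i = 16.0 × 0.01904 = 0.3046 m/d
Seepage velocity v = q / n = 0.3046 / 0.31 = 0.9826 m/d
t = L / v = 378 / 0.9826 = 384.7 d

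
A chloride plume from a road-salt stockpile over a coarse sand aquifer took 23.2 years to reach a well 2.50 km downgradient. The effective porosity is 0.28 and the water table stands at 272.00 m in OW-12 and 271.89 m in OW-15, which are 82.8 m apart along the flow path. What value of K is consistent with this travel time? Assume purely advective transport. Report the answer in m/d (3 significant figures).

Hydraulic gradient i = (272.00 − 271.89) / 82.8 = 0.11 / 82.8 = 0.001329
t = 23.2 years = 8468 d
L = 2.50 km = 2500 m
v = L / t = 2500 / 8468 = 0.2952 m/d
K = v · n / i = 0.2952 × 0.28 / 0.001329 = 62.2 m/d

62.2 m/d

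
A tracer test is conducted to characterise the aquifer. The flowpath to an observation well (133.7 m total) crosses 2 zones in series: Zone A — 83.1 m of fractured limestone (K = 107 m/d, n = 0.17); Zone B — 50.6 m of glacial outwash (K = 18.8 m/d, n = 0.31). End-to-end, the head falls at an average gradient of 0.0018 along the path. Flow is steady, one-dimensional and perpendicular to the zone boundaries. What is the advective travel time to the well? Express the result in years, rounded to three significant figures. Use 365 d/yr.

Steady 1-D flow in series ⇒ the Darcy flux q is identical in every zone and the zone head losses add (resistances L/K in series).
Σ(L/K) = 83.1/107 + 50.6/18.8 = 0.7766 + 2.691 = 3.468 d
K_eq = L_total / Σ(L/K) = 133.7 / 3.468 = 38.55 m/d
q = K_eq · i = 38.55 × 0.0018 = 0.06939 m/d (same in every zone)
Zone A: v = q/n = 0.06939/0.17 = 0.4082 m/d → t_A = 83.1/0.4082 = 203.6 d
Zone B: v = q/n = 0.06939/0.31 = 0.2238 m/d → t_B = 50.6/0.2238 = 226.0 d
Total t = 203.6 + 226.0 = 429.6 d
   = 429.6 / 365 = 1.18 yr

1.18 years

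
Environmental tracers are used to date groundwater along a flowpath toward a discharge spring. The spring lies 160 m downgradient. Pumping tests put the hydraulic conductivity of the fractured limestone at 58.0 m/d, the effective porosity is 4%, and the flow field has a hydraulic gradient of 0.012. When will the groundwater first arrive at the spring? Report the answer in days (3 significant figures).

q = Ki = 58.0 × 0.012 = 0.6960 m/d
v_s = q/n_e = 0.6960/0.04 = 17.40 m/d
t = L / v = 160 / 17.40 = 9.195 d

9.20 days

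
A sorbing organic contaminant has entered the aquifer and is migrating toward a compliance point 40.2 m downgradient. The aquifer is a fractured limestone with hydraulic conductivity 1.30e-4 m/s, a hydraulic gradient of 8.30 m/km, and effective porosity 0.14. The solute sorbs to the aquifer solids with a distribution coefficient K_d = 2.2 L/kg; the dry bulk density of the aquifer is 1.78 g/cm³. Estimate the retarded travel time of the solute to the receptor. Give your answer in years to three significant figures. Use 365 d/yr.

4.79 years

K = 1.30e-4 m/s × 86400 s/d = 11.23 m/d
Specific discharge q = 11.23 × 0.0083 = 0.09323 m/d
Average linear velocity = 0.09323 / 0.14 = 0.6659 m/d
Retardation R = 1 + ρ_b·K_d/n = 1 + 1.78×2.2/0.14 = 28.97
Contaminant velocity v_c = v/R = 0.6659/28.97 = 0.02298 m/d
t = L/v_c = 40.2/0.02298 = 1749 d
   = 1749/365 = 4.79 yr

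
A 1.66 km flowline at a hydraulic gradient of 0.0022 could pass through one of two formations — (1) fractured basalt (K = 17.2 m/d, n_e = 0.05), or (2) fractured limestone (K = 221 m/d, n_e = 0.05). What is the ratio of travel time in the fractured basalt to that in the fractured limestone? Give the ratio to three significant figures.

Unit 1 (fractured basalt): v = 17.2×0.0022/0.05 = 0.7568 m/d, t = 1660/0.7568 = 2193 d
Unit 2 (fractured limestone): v = 221×0.0022/0.05 = 9.724 m/d, t = 1660/9.724 = 170.7 d
t(fractured basalt) / t(fractured limestone) = 2193/170.7 = 12.8

12.8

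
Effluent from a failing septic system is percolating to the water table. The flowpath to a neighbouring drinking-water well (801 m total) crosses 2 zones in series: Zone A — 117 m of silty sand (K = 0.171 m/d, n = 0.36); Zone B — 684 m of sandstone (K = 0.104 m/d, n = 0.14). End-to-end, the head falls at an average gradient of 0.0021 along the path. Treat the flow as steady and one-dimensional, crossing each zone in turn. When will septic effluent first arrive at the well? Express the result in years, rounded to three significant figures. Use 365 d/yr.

1630 years

For zones in series the flux q is common to all zones; the equivalent conductivity is the harmonic (thickness-weighted) mean, K_eq = L_total / Σ(L_j/K_j).
Σ(L/K) = 117/0.171 + 684/0.104 = 684.2 + 6577 = 7261 d
K_eq = L_total / Σ(L/K) = 801 / 7261 = 0.1103 m/d
q = K_eq · i = 0.1103 × 0.0021 = 2.317e-4 m/d (same in every zone)
Zone A: v = q/n = 2.317e-4/0.36 = 6.435e-4 m/d → t_A = 117/6.435e-4 = 181800 d
Zone B: v = q/n = 2.317e-4/0.14 = 0.001655 m/d → t_B = 684/0.001655 = 413400 d
Total t = 181800 + 413400 = 595200 d
   = 595200 / 365 = 1630 yr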